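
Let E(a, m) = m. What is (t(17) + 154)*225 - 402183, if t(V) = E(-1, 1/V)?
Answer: -6247836/17 ≈ -3.6752e+5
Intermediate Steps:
t(V) = 1/V
(t(17) + 154)*225 - 402183 = (1/17 + 154)*225 - 402183 = (2619/17)*225 - 402183 = 589275/17 - 402183 = -6247836/17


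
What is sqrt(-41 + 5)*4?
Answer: 24*I ≈ 24.0*I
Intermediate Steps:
sqrt(-41 + 5)*4 = sqrt(-36)*4 = (6*I)*4 = 24*I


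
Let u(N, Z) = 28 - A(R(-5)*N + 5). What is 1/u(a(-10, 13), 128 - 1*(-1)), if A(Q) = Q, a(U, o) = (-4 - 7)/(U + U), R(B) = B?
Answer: 4/103 ≈ 0.038835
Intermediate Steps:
a(U, o) = -11/(2*U) (a(U, o) = -11*1/(2*U) = -11/(2*U))
u(N, Z) = 23 + 5*N (u(N, Z) = 28 - (-5*N + 5) = 28 - (5 - 5*N) = 28 + (-5 + 5*N) = 23 + 5*N)
1/u(a(-10, 13), 128 - 1*(-1)) = 1/(23 + 5*(-11/2/(-10))) = 1/(23 + 5*(-11/2*(-⅒))) = 1/(23 + 5*(11/20)) = 1/(23 + 11/4) = 1/(103/4) = 4/103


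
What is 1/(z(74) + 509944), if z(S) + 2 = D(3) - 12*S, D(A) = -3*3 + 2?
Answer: 1/509047 ≈ 1.9645e-6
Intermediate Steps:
D(A) = -7 (D(A) = -9 + 2 = -7)
z(S) = -9 - 12*S (z(S) = -2 + (-7 - 12*S) = -9 - 12*S)
1/(z(74) + 509944) = 1/((-9 - 12*74) + 509944) = 1/((-9 - 888) + 509944) = 1/(-897 + 509944) = 1/509047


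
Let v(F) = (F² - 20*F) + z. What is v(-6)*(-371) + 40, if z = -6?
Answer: -55610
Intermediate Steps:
v(F) = -6 + F² - 20*F (v(F) = (F² - 20*F) - 6 = -6 + F² - 20*F)
v(-6)*(-371) + 40 = (-6 + (-6)² - 20*(-6))*(-371) + 40 = (-6 + 36 + 120)*(-371) + 40 = 150*(-371) + 40 = -55650 + 40 = -55610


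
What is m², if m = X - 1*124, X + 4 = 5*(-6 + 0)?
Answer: 24964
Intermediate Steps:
X = -34 (X = -4 + 5*(-6 + 0) = -4 + 5*(-6) = -4 - 30 = -34)
m = -158 (m = -34 - 1*124 = -34 - 124 = -158)
m² = (-158)² = 24964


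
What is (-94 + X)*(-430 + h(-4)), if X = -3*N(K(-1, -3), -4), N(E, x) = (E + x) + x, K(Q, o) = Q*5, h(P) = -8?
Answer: 24090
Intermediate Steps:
K(Q, o) = 5*Q
N(E, x) = E + 2*x
X = 39 (X = -3*(5*(-1) + 2*(-4)) = -3*(-5 - 8) = -3*(-13) = 39)
(-94 + X)*(-430 + h(-4)) = (-94 + 39)*(-430 - 8) = -55*(-438) = 24090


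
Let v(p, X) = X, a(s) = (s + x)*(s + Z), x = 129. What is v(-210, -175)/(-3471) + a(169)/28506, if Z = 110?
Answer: 48929072/16490721 ≈ 2.9671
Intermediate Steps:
a(s) = (110 + s)*(129 + s) (a(s) = (s + 129)*(s + 110) = (129 + s)*(110 + s) = (110 + s)*(129 + s))
v(-210, -175)/(-3471) + a(169)/28506 = -175/(-3471) + (14190 + 169**2 + 239*169)/28506 = -175*(-1/3471) + (14190 + 28561 + 40391)*(1/28506) = 175/3471 + 83142*(1/28506) = 175/3471 + 13857/4751 = 48929072/16490721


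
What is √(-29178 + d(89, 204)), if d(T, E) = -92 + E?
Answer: I*√29066 ≈ 170.49*I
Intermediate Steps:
√(-29178 + d(89, 204)) = √(-29178 + (-92 + 204)) = √(-29178 + 112) = √(-29066) = I*√29066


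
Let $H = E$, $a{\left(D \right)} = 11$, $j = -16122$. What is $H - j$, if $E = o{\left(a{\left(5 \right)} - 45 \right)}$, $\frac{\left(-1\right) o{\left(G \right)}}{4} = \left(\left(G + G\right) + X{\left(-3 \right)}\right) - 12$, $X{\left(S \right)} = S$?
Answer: $16454$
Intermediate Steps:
$o{\left(G \right)} = 60 - 8 G$ ($o{\left(G \right)} = - 4 \left(\left(\left(G + G\right) - 3\right) - 12\right) = - 4 \left(\left(2 G - 3\right) - 12\right) = - 4 \left(\left(-3 + 2 G\right) - 12\right) = - 4 \left(-15 + 2 G\right) = 60 - 8 G$)
$E = 332$ ($E = 60 - 8 \left(11 - 45\right) = 60 - -272 = 60 + 272 = 332$)
$H = 332$
$H - j = 332 - -16122 = 332 + 16122 = 16454$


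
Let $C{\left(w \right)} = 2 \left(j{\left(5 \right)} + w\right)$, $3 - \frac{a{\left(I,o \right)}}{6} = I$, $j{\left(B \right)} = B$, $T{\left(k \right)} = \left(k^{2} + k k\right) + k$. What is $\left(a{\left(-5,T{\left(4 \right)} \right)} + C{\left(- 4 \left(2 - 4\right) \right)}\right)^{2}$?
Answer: $5476$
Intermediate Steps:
$T{\left(k \right)} = k + 2 k^{2}$ ($T{\left(k \right)} = \left(k^{2} + k^{2}\right) + k = 2 k^{2} + k = k + 2 k^{2}$)
$a{\left(I,o \right)} = 18 - 6 I$
$C{\left(w \right)} = 10 + 2 w$ ($C{\left(w \right)} = 2 \left(5 + w\right) = 10 + 2 w$)
$\left(a{\left(-5,T{\left(4 \right)} \right)} + C{\left(- 4 \left(2 - 4\right) \right)}\right)^{2} = \left(\left(18 - -30\right) + \left(10 + 2 \left(- 4 \left(2 - 4\right)\right)\right)\right)^{2} = \left(\left(18 + 30\right) + \left(10 + 2 \left(\left(-4\right) \left(-2\right)\right)\right)\right)^{2} = \left(48 + \left(10 + 2 \cdot 8\right)\right)^{2} = \left(48 + \left(10 + 16\right)\right)^{2} = \left(48 + 26\right)^{2} = 74^{2} = 5476$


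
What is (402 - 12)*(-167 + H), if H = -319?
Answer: -189540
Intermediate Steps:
(402 - 12)*(-167 + H) = (402 - 12)*(-167 - 319) = 390*(-486) = -189540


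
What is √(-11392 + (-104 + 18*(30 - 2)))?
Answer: 4*I*√687 ≈ 104.84*I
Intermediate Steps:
√(-11392 + (-104 + 18*(30 - 2))) = √(-11392 + (-104 + 18*28)) = √(-11392 + (-104 + 504)) = √(-11392 + 400) = √(-10992) = 4*I*√687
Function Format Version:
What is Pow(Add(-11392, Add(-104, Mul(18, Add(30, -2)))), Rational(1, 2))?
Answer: Mul(4, I, Pow(687, Rational(1, 2))) ≈ Mul(104.84, I)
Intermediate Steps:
Pow(Add(-11392, Add(-104, Mul(18, Add(30, -2)))), Rational(1, 2)) = Pow(Add(-11392, Add(-104, Mul(18, 28))), Rational(1, 2)) = Pow(Add(-11392, Add(-104, 504)), Rational(1, 2)) = Pow(Add(-11392, 400), Rational(1, 2)) = Pow(-10992, Rational(1, 2)) = Mul(4, I, Pow(687, Rational(1, 2)))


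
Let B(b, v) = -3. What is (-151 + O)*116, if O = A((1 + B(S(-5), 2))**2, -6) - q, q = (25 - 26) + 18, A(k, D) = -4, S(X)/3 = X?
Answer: -19952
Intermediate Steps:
S(X) = 3*X
q = 17 (q = -1 + 18 = 17)
O = -21 (O = -4 - 1*17 = -4 - 17 = -21)
(-151 + O)*116 = (-151 - 21)*116 = -172*116 = -19952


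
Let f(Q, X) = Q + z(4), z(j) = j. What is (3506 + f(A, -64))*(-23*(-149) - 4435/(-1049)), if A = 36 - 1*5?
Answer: 12745326678/1049 ≈ 1.2150e+7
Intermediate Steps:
A = 31 (A = 36 - 5 = 31)
f(Q, X) = 4 + Q (f(Q, X) = Q + 4 = 4 + Q)
(3506 + f(A, -64))*(-23*(-149) - 4435/(-1049)) = (3506 + (4 + 31))*(-23*(-149) - 4435/(-1049)) = (3506 + 35)*(3427 - 4435*(-1/1049)) = 3541*(3427 + 4435/1049) = 3541*(3599358/1049) = 12745326678/1049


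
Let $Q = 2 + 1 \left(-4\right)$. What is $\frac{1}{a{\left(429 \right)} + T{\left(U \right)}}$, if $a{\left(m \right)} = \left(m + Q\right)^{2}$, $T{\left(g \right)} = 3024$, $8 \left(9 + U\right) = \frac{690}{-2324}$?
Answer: $\frac{1}{185353} \approx 5.3951 \cdot 10^{-6}$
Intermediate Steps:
$Q = -2$ ($Q = 2 - 4 = -2$)
$U = - \frac{84009}{9296}$ ($U = -9 + \frac{690 \frac{1}{-2324}}{8} = -9 + \frac{690 \left(- \frac{1}{2324}\right)}{8} = -9 + \frac{1}{8} \left(- \frac{345}{1162}\right) = -9 - \frac{345}{9296} = - \frac{84009}{9296} \approx -9.0371$)
$a{\left(m \right)} = \left(-2 + m\right)^{2}$ ($a{\left(m \right)} = \left(m - 2\right)^{2} = \left(-2 + m\right)^{2}$)
$\frac{1}{a{\left(429 \right)} + T{\left(U \right)}} = \frac{1}{\left(-2 + 429\right)^{2} + 3024} = \frac{1}{427^{2} + 3024} = \frac{1}{182329 + 3024} = \frac{1}{185353}$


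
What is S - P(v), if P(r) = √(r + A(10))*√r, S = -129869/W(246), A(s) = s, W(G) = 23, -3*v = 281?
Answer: -129869/23 + √70531/3 ≈ -5558.0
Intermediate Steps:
v = -281/3 (v = -⅓*281 = -281/3 ≈ -93.667)
S = -129869/23 ≈ -5646.5
P(r) = √r*√(10 + r) (P(r) = √(r + 10)*√r = √(10 + r)*√r = √r*√(10 + r))
S - P(v) = -129869/23 - √(-281/3)*√(10 - 281/3) = -129869/23 - I*√843/3*√(-251/3) = -129869/23 - I*√843/3*I*√753/3 = -129869/23 - (-1)*√70531/3 = -129869/23 + √70531/3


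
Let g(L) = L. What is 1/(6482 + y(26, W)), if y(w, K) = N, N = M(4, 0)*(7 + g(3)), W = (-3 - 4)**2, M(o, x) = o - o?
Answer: 1/6482 ≈ 0.00015427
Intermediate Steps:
M(o, x) = 0
W = 49 (W = (-7)**2 = 49)
N = 0 (N = 0*(7 + 3) = 0*10 = 0)
y(w, K) = 0
1/(6482 + y(26, W)) = 1/(6482 + 0) = 1/6482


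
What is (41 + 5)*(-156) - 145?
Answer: -7321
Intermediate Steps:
(41 + 5)*(-156) - 145 = 46*(-156) - 145 = -7176 - 145 = -7321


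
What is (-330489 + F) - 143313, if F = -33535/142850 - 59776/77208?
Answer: -130641263028437/275729070 ≈ -4.7380e+5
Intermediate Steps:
F = -278204297/275729070 (F = -33535*1/142850 - 59776*1/77208 = -6707/28570 - 7472/9651 = -278204297/275729070 ≈ -1.0090)
(-330489 + F) - 143313 = (-330489 - 278204297/275729070) - 143313 = -91125702819527/275729070 - 143313 = -130641263028437/275729070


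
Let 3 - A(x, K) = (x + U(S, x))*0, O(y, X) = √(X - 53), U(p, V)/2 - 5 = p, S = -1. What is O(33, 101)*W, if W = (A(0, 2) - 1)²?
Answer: 16*√3 ≈ 27.713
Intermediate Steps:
U(p, V) = 10 + 2*p
O(y, X) = √(-53 + X)
A(x, K) = 3 (A(x, K) = 3 - (x + (10 + 2*(-1)))*0 = 3 - (x + (10 - 2))*0 = 3 - (x + 8)*0 = 3 - (8 + x)*0 = 3 - 1*0 = 3 + 0 = 3)
W = 4 (W = (3 - 1)² = 2² = 4)
O(33, 101)*W = √(-53 + 101)*4 = √48*4 = (4*√3)*4 = 16*√3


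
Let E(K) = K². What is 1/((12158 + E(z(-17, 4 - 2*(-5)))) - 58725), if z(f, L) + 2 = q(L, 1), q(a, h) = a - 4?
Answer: -1/46503 ≈ -2.1504e-5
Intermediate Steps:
q(a, h) = -4 + a
z(f, L) = -6 + L (z(f, L) = -2 + (-4 + L) = -6 + L)
1/((12158 + E(z(-17, 4 - 2*(-5)))) - 58725) = 1/((12158 + (-6 + (4 - 2*(-5)))²) - 58725) = 1/((12158 + (-6 + (4 + 10))²) - 58725) = 1/((12158 + (-6 + 14)²) - 58725) = 1/((12158 + 8²) - 58725) = 1/((12158 + 64) - 58725) = 1/(12222 - 58725) = 1/(-46503) = -1/46503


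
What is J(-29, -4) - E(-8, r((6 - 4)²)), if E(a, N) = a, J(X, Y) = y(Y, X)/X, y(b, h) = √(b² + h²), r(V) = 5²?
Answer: 8 - √857/29 ≈ 6.9905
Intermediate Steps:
r(V) = 25
J(X, Y) = √(X² + Y²)/X (J(X, Y) = √(Y² + X²)/X = √(X² + Y²)/X)
J(-29, -4) - E(-8, r((6 - 4)²)) = √((-29)² + (-4)²)/(-29) - 1*(-8) = -√(841 + 16)/29 + 8 = -√857/29 + 8 = 8 - √857/29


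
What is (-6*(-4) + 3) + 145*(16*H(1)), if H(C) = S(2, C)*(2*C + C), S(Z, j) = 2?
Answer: 13947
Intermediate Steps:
H(C) = 6*C (H(C) = 2*(2*C + C) = 2*(3*C) = 6*C)
(-6*(-4) + 3) + 145*(16*H(1)) = (-6*(-4) + 3) + 145*(16*(6*1)) = (24 + 3) + 145*(16*6) = 27 + 145*96 = 27 + 13920 = 13947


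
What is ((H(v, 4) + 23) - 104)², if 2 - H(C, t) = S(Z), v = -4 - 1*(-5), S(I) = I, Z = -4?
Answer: 5625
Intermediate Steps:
v = 1 (v = -4 + 5 = 1)
H(C, t) = 6 (H(C, t) = 2 - 1*(-4) = 2 + 4 = 6)
((H(v, 4) + 23) - 104)² = ((6 + 23) - 104)² = (29 - 104)² = (-75)² = 5625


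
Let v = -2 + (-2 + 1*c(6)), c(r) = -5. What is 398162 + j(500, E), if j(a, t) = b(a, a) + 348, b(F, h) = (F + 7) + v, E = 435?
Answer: 399008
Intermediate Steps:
v = -9 (v = -2 + (-2 + 1*(-5)) = -2 + (-2 - 5) = -2 - 7 = -9)
b(F, h) = -2 + F (b(F, h) = (F + 7) - 9 = (7 + F) - 9 = -2 + F)
j(a, t) = 346 + a (j(a, t) = (-2 + a) + 348 = 346 + a)
398162 + j(500, E) = 398162 + (346 + 500) = 398162 + 846 = 399008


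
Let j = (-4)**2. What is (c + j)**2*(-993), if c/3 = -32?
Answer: -6355200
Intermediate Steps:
j = 16
c = -96 (c = 3*(-32) = -96)
(c + j)**2*(-993) = (-96 + 16)**2*(-993) = (-80)**2*(-993) = 6400*(-993) = -6355200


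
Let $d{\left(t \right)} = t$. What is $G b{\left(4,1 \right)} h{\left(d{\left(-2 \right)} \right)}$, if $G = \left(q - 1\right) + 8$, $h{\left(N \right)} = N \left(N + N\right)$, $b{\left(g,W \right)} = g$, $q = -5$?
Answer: $64$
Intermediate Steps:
$h{\left(N \right)} = 2 N^{2}$ ($h{\left(N \right)} = N 2 N = 2 N^{2}$)
$G = 2$ ($G = \left(-5 - 1\right) + 8 = -6 + 8 = 2$)
$G b{\left(4,1 \right)} h{\left(d{\left(-2 \right)} \right)} = 2 \cdot 4 \cdot 2 \left(-2\right)^{2} = 8 \cdot 2 \cdot 4 = 8 \cdot 8 = 64$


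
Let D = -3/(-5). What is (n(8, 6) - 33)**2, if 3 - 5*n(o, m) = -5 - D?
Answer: 611524/625 ≈ 978.44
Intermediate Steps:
D = 3/5 (D = -3*(-1/5) = 3/5 ≈ 0.60000)
n(o, m) = 43/25 (n(o, m) = 3/5 - (-5 - 1*3/5)/5 = 3/5 - (-5 - 3/5)/5 = 3/5 - 1/5*(-28/5) = 3/5 + 28/25 = 43/25)
(n(8, 6) - 33)**2 = (43/25 - 33)**2 = (-782/25)**2 = 611524/625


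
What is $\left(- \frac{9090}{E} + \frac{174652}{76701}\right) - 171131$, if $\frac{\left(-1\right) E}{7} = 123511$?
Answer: $- \frac{11348215827835193}{66313920477} \approx -1.7113 \cdot 10^{5}$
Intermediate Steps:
$E = -864577$ ($E = \left(-7\right) 123511 = -864577$)
$\left(- \frac{9090}{E} + \frac{174652}{76701}\right) - 171131 = \left(- \frac{9090}{-864577} + \frac{174652}{76701}\right) - 171131 = \left(\left(-9090\right) \left(- \frac{1}{864577}\right) + 174652 \cdot \frac{1}{76701}\right) - 171131 = \left(\frac{9090}{864577} + \frac{174652}{76701}\right) - 171131 = \frac{151697314294}{66313920477} - 171131 = - \frac{11348215827835193}{66313920477}$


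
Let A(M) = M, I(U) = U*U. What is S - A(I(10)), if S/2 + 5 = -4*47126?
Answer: -377118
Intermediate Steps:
S = -377018 (S = -10 + 2*(-4*47126) = -10 + 2*(-188504) = -10 - 377008 = -377018)
I(U) = U**2
S - A(I(10)) = -377018 - 1*10**2 = -377018 - 1*100 = -377018 - 100 = -377118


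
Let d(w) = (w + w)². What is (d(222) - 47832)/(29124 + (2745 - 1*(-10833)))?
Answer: 24884/7117 ≈ 3.4964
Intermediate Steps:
d(w) = 4*w² (d(w) = (2*w)² = 4*w²)
(d(222) - 47832)/(29124 + (2745 - 1*(-10833))) = (4*222² - 47832)/(29124 + (2745 - 1*(-10833))) = (4*49284 - 47832)/(29124 + (2745 + 10833)) = (197136 - 47832)/(29124 + 13578) = 149304/42702 = 149304*(1/42702) = 24884/7117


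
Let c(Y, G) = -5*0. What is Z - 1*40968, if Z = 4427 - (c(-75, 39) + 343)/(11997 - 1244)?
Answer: -392925716/10753 ≈ -36541.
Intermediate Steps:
c(Y, G) = 0
Z = 47603188/10753 (Z = 4427 - (0 + 343)/(11997 - 1244) = 4427 - 343/10753 = 47603188/10753 ≈ 4427.0)
Z - 1*40968 = 47603188/10753 - 1*40968 = 47603188/10753 - 40968 = -392925716/10753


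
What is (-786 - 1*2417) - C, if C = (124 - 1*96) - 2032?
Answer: -1199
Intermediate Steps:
C = -2004 (C = (124 - 96) - 2032 = 28 - 2032 = -2004)
(-786 - 1*2417) - C = (-786 - 1*2417) - 1*(-2004) = (-786 - 2417) + 2004 = -3203 + 2004 = -1199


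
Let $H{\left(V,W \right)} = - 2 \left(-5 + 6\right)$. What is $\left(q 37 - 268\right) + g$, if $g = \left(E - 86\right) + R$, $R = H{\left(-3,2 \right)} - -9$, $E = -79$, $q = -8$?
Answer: $-722$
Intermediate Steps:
$H{\left(V,W \right)} = -2$ ($H{\left(V,W \right)} = \left(-2\right) 1 = -2$)
$R = 7$ ($R = -2 - -9 = -2 + 9 = 7$)
$g = -158$ ($g = \left(-79 - 86\right) + 7 = -165 + 7 = -158$)
$\left(q 37 - 268\right) + g = \left(\left(-8\right) 37 - 268\right) - 158 = \left(-296 - 268\right) - 158 = -564 - 158 = -722$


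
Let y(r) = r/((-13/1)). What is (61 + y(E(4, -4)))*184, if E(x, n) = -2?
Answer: 146280/13 ≈ 11252.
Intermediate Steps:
y(r) = -r/13 (y(r) = r/((-13*1)) = r/(-13) = r*(-1/13) = -r/13)
(61 + y(E(4, -4)))*184 = (61 - 1/13*(-2))*184 = (61 + 2/13)*184 = (795/13)*184 = 146280/13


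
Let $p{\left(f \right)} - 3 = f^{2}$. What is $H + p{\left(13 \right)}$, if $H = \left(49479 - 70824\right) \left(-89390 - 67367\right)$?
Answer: $3345978337$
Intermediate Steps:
$p{\left(f \right)} = 3 + f^{2}$
$H = 3345978165$ ($H = \left(-21345\right) \left(-156757\right) = 3345978165$)
$H + p{\left(13 \right)} = 3345978165 + \left(3 + 13^{2}\right) = 3345978165 + \left(3 + 169\right) = 3345978165 + 172 = 3345978337$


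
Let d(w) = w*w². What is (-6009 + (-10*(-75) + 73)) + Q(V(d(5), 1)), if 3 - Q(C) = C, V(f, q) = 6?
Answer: -5189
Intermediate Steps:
d(w) = w³
Q(C) = 3 - C
(-6009 + (-10*(-75) + 73)) + Q(V(d(5), 1)) = (-6009 + (-10*(-75) + 73)) + (3 - 1*6) = (-6009 + (750 + 73)) + (3 - 6) = (-6009 + 823) - 3 = -5186 - 3 = -5189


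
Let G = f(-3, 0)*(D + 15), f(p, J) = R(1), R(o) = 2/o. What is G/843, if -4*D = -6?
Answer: 11/281 ≈ 0.039146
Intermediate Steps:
D = 3/2 (D = -¼*(-6) = 3/2 ≈ 1.5000)
f(p, J) = 2 (f(p, J) = 2/1 = 2*1 = 2)
G = 33 (G = 2*(3/2 + 15) = 2*(33/2) = 33)
G/843 = 33/843 = 33*(1/843) = 11/281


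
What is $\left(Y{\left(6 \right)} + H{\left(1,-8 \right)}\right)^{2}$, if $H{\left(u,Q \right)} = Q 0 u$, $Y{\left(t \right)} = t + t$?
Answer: $144$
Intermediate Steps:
$Y{\left(t \right)} = 2 t$
$H{\left(u,Q \right)} = 0$ ($H{\left(u,Q \right)} = 0 u = 0$)
$\left(Y{\left(6 \right)} + H{\left(1,-8 \right)}\right)^{2} = \left(2 \cdot 6 + 0\right)^{2} = \left(12 + 0\right)^{2} = 12^{2} = 144$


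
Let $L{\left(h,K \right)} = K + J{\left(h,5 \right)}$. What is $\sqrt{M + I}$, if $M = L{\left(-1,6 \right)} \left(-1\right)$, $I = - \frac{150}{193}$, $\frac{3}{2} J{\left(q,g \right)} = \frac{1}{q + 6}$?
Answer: $\frac{i \sqrt{57917370}}{2895} \approx 2.6288 i$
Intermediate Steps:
$J{\left(q,g \right)} = \frac{2}{3 \left(6 + q\right)}$ ($J{\left(q,g \right)} = \frac{2}{3 \left(q + 6\right)} = \frac{2}{3 \left(6 + q\right)}$)
$L{\left(h,K \right)} = K + \frac{2}{3 \left(6 + h\right)}$
$I = - \frac{150}{193}$ ($I = \left(-150\right) \frac{1}{193} = - \frac{150}{193} \approx -0.7772$)
$M = - \frac{92}{15}$ ($M = \frac{\frac{2}{3} + 6 \left(6 - 1\right)}{6 - 1} \left(-1\right) = \frac{\frac{2}{3} + 6 \cdot 5}{5} \left(-1\right) = \frac{\frac{2}{3} + 30}{5} \left(-1\right) = \frac{1}{5} \cdot \frac{92}{3} \left(-1\right) = \frac{92}{15} \left(-1\right) = - \frac{92}{15} \approx -6.1333$)
$\sqrt{M + I} = \sqrt{- \frac{92}{15} - \frac{150}{193}} = \sqrt{- \frac{20006}{2895}} = \frac{i \sqrt{57917370}}{2895}$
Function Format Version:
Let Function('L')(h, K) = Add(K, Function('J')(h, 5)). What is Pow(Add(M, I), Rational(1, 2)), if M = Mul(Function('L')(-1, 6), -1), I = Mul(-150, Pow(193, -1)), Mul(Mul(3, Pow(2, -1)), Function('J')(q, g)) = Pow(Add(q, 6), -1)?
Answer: Mul(Rational(1, 2895), I, Pow(57917370, Rational(1, 2))) ≈ Mul(2.6288, I)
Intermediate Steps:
Function('J')(q, g) = Mul(Rational(2, 3), Pow(Add(6, q), -1)) (Function('J')(q, g) = Mul(Rational(2, 3), Pow(Add(q, 6), -1)) = Mul(Rational(2, 3), Pow(Add(6, q), -1)))
Function('L')(h, K) = Add(K, Mul(Rational(2, 3), Pow(Add(6, h), -1)))
I = Rational(-150, 193) (I = Mul(-150, Rational(1, 193)) = Rational(-150, 193) ≈ -0.77720)
M = Rational(-92, 15) (M = Mul(Mul(Pow(Add(6, -1), -1), Add(Rational(2, 3), Mul(6, Add(6, -1)))), -1) = Mul(Mul(Pow(5, -1), Add(Rational(2, 3), Mul(6, 5))), -1) = Mul(Mul(Rational(1, 5), Add(Rational(2, 3), 30)), -1) = Mul(Mul(Rational(1, 5), Rational(92, 3)), -1) = Mul(Rational(92, 15), -1) = Rational(-92, 15) ≈ -6.1333)
Pow(Add(M, I), Rational(1, 2)) = Pow(Add(Rational(-92, 15), Rational(-150, 193)), Rational(1, 2)) = Pow(Rational(-20006, 2895), Rational(1, 2)) = Mul(Rational(1, 2895), I, Pow(57917370, Rational(1, 2)))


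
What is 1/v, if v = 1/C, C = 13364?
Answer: 13364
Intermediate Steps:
v = 1/13364 ≈ 7.4828e-5
1/v = 1/(1/13364) = 13364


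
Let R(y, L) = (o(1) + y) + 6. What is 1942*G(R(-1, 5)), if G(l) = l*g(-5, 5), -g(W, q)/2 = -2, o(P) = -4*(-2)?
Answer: 100984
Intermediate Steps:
o(P) = 8
g(W, q) = 4 (g(W, q) = -2*(-2) = 4)
R(y, L) = 14 + y (R(y, L) = (8 + y) + 6 = 14 + y)
G(l) = 4*l (G(l) = l*4 = 4*l)
1942*G(R(-1, 5)) = 1942*(4*(14 - 1)) = 1942*(4*13) = 1942*52 = 100984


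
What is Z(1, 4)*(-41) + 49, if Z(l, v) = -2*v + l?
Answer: 336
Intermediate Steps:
Z(l, v) = l - 2*v
Z(1, 4)*(-41) + 49 = (1 - 2*4)*(-41) + 49 = (1 - 8)*(-41) + 49 = -7*(-41) + 49 = 287 + 49 = 336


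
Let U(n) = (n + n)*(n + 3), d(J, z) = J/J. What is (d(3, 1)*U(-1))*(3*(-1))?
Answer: 12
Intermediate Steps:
d(J, z) = 1
U(n) = 2*n*(3 + n) (U(n) = (2*n)*(3 + n) = 2*n*(3 + n))
(d(3, 1)*U(-1))*(3*(-1)) = (1*(2*(-1)*(3 - 1)))*(3*(-1)) = (1*(2*(-1)*2))*(-3) = (1*(-4))*(-3) = -4*(-3) = 12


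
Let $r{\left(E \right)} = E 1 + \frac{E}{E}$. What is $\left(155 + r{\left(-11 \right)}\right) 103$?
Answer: $14935$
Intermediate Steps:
$r{\left(E \right)} = 1 + E$ ($r{\left(E \right)} = E + 1 = 1 + E$)
$\left(155 + r{\left(-11 \right)}\right) 103 = \left(155 + \left(1 - 11\right)\right) 103 = \left(155 - 10\right) 103 = 145 \cdot 103 = 14935$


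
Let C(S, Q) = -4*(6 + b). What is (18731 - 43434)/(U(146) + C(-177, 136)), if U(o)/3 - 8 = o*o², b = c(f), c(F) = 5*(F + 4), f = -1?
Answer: -3529/1333764 ≈ -0.0026459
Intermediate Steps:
c(F) = 20 + 5*F (c(F) = 5*(4 + F) = 20 + 5*F)
b = 15 (b = 20 + 5*(-1) = 20 - 5 = 15)
U(o) = 24 + 3*o³ (U(o) = 24 + 3*(o*o²) = 24 + 3*o³)
C(S, Q) = -84 (C(S, Q) = -4*(6 + 15) = -4*21 = -84)
(18731 - 43434)/(U(146) + C(-177, 136)) = (18731 - 43434)/((24 + 3*146³) - 84) = -24703/((24 + 3*3112136) - 84) = -24703/((24 + 9336408) - 84) = -24703/(9336432 - 84) = -24703/9336348 = -24703*1/9336348 = -3529/1333764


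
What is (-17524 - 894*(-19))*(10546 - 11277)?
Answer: 393278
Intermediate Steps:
(-17524 - 894*(-19))*(10546 - 11277) = (-17524 + 16986)*(-731) = -538*(-731) = 393278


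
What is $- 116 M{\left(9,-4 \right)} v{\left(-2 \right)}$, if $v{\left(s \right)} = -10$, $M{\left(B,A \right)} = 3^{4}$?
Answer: $93960$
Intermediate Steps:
$M{\left(B,A \right)} = 81$
$- 116 M{\left(9,-4 \right)} v{\left(-2 \right)} = \left(-116\right) 81 \left(-10\right) = \left(-9396\right) \left(-10\right) = 93960$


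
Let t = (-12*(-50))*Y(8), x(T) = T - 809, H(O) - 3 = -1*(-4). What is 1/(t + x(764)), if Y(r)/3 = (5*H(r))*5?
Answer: 1/314955 ≈ 3.1751e-6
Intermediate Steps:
H(O) = 7 (H(O) = 3 - 1*(-4) = 3 + 4 = 7)
Y(r) = 525 (Y(r) = 3*((5*7)*5) = 3*(35*5) = 3*175 = 525)
x(T) = -809 + T
t = 315000 (t = -12*(-50)*525 = 600*525 = 315000)
1/(t + x(764)) = 1/(315000 + (-809 + 764)) = 1/(315000 - 45) = 1/314955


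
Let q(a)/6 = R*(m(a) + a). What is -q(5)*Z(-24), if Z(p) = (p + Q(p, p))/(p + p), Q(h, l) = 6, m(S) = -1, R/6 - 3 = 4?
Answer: -378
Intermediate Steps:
R = 42 (R = 18 + 6*4 = 18 + 24 = 42)
q(a) = -252 + 252*a (q(a) = 6*(42*(-1 + a)) = 6*(-42 + 42*a) = -252 + 252*a)
Z(p) = (6 + p)/(2*p) (Z(p) = (p + 6)/(p + p) = (6 + p)/((2*p)) = (6 + p)*(1/(2*p)) = (6 + p)/(2*p))
-q(5)*Z(-24) = -(-252 + 252*5)*(½)*(6 - 24)/(-24) = -(-252 + 1260)*(½)*(-1/24)*(-18) = -1008*3/8 = -1*378 = -378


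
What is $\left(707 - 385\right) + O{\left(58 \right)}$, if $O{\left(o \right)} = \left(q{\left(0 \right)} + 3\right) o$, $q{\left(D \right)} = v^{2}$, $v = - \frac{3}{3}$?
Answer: $554$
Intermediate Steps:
$v = -1$ ($v = \left(-3\right) \frac{1}{3} = -1$)
$q{\left(D \right)} = 1$ ($q{\left(D \right)} = \left(-1\right)^{2} = 1$)
$O{\left(o \right)} = 4 o$ ($O{\left(o \right)} = \left(1 + 3\right) o = 4 o$)
$\left(707 - 385\right) + O{\left(58 \right)} = \left(707 - 385\right) + 4 \cdot 58 = \left(707 - 385\right) + 232 = 322 + 232 = 554$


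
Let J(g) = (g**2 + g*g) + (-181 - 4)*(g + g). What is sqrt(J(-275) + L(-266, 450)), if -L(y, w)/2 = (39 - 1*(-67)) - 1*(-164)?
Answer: 2*sqrt(63115) ≈ 502.45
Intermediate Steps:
L(y, w) = -540 (L(y, w) = -2*((39 - 1*(-67)) - 1*(-164)) = -2*((39 + 67) + 164) = -2*(106 + 164) = -2*270 = -540)
J(g) = -370*g + 2*g**2 (J(g) = (g**2 + g**2) - 370*g = 2*g**2 - 370*g = -370*g + 2*g**2)
sqrt(J(-275) + L(-266, 450)) = sqrt(2*(-275)*(-185 - 275) - 540) = sqrt(2*(-275)*(-460) - 540) = sqrt(253000 - 540) = sqrt(252460) = 2*sqrt(63115)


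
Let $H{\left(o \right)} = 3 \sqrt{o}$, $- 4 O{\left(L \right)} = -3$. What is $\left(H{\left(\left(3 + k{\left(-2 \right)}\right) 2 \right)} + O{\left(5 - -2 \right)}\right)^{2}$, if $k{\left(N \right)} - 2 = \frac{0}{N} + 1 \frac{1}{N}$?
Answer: $\frac{1521}{16} \approx 95.063$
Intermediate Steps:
$k{\left(N \right)} = 2 + \frac{1}{N}$ ($k{\left(N \right)} = 2 + \left(\frac{0}{N} + 1 \frac{1}{N}\right) = 2 + \left(0 + \frac{1}{N}\right) = 2 + \frac{1}{N}$)
$O{\left(L \right)} = \frac{3}{4}$ ($O{\left(L \right)} = \left(- \frac{1}{4}\right) \left(-3\right) = \frac{3}{4}$)
$\left(H{\left(\left(3 + k{\left(-2 \right)}\right) 2 \right)} + O{\left(5 - -2 \right)}\right)^{2} = \left(3 \sqrt{\left(3 + \left(2 + \frac{1}{-2}\right)\right) 2} + \frac{3}{4}\right)^{2} = \left(3 \sqrt{\left(3 + \left(2 - \frac{1}{2}\right)\right) 2} + \frac{3}{4}\right)^{2} = \left(3 \sqrt{\left(3 + \frac{3}{2}\right) 2} + \frac{3}{4}\right)^{2} = \left(3 \sqrt{\frac{9}{2} \cdot 2} + \frac{3}{4}\right)^{2} = \left(3 \sqrt{9} + \frac{3}{4}\right)^{2} = \left(3 \cdot 3 + \frac{3}{4}\right)^{2} = \left(9 + \frac{3}{4}\right)^{2} = \left(\frac{39}{4}\right)^{2} = \frac{1521}{16}$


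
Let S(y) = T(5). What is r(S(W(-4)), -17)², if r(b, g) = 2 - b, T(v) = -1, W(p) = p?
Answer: 9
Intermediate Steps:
S(y) = -1
r(S(W(-4)), -17)² = (2 - 1*(-1))² = (2 + 1)² = 3² = 9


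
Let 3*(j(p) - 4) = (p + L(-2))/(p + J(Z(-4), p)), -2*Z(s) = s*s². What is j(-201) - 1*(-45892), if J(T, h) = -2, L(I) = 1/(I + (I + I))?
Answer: 167705191/3654 ≈ 45896.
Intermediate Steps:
L(I) = 1/(3*I) (L(I) = 1/(I + 2*I) = 1/(3*I))
Z(s) = -s³/2 (Z(s) = -s*s²/2 = -s³/2)
j(p) = 4 + (-⅙ + p)/(3*(-2 + p)) (j(p) = 4 + ((p + (⅓)/(-2))/(p - 2))/3 = 4 + ((p + (⅓)*(-½))/(-2 + p))/3 = 4 + ((p - ⅙)/(-2 + p))/3 = 4 + ((-⅙ + p)/(-2 + p))/3 = 4 + (-⅙ + p)/(3*(-2 + p)))
j(-201) - 1*(-45892) = (-145 + 78*(-201))/(18*(-2 - 201)) - 1*(-45892) = (1/18)*(-145 - 15678)/(-203) + 45892 = (1/18)*(-1/203)*(-15823) + 45892 = 15823/3654 + 45892 = 167705191/3654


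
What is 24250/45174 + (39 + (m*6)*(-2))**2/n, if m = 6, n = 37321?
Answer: 477114368/842969427 ≈ 0.56599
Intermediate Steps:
24250/45174 + (39 + (m*6)*(-2))**2/n = 24250/45174 + (39 + (6*6)*(-2))**2/37321 = 24250*(1/45174) + (39 + 36*(-2))**2*(1/37321) = 12125/22587 + (39 - 72)**2*(1/37321) = 12125/22587 + (-33)**2*(1/37321) = 12125/22587 + 1089*(1/37321) = 12125/22587 + 1089/37321 = 477114368/842969427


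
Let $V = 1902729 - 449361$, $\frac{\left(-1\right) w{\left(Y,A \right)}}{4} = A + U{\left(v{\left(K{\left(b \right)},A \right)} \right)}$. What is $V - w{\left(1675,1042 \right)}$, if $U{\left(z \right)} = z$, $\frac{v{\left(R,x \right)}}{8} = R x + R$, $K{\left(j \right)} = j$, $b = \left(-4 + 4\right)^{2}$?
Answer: $1457536$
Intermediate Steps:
$b = 0$ ($b = 0^{2} = 0$)
$v{\left(R,x \right)} = 8 R + 8 R x$ ($v{\left(R,x \right)} = 8 \left(R x + R\right) = 8 \left(R + R x\right) = 8 R + 8 R x$)
$w{\left(Y,A \right)} = - 4 A$ ($w{\left(Y,A \right)} = - 4 \left(A + 8 \cdot 0 \left(1 + A\right)\right) = - 4 \left(A + 0\right) = - 4 A$)
$V = 1453368$
$V - w{\left(1675,1042 \right)} = 1453368 - \left(-4\right) 1042 = 1453368 - -4168 = 1453368 + 4168 = 1457536$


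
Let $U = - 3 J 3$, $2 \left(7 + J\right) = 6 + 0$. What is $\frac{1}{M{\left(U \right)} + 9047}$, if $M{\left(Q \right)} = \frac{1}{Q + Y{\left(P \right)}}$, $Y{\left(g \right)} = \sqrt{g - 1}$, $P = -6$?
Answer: $\frac{11788277}{106648867712} + \frac{i \sqrt{7}}{106648867712} \approx 0.00011053 + 2.4808 \cdot 10^{-11} i$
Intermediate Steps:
$J = -4$ ($J = -7 + \frac{6 + 0}{2} = -7 + \frac{1}{2} \cdot 6 = -7 + 3 = -4$)
$U = 36$ ($U = \left(-3\right) \left(-4\right) 3 = 12 \cdot 3 = 36$)
$Y{\left(g \right)} = \sqrt{-1 + g}$
$M{\left(Q \right)} = \frac{1}{Q + i \sqrt{7}}$ ($M{\left(Q \right)} = \frac{1}{Q + \sqrt{-1 - 6}} = \frac{1}{Q + \sqrt{-7}} = \frac{1}{Q + i \sqrt{7}}$)
$\frac{1}{M{\left(U \right)} + 9047} = \frac{1}{\frac{1}{36 + i \sqrt{7}} + 9047} = \frac{1}{9047 + \frac{1}{36 + i \sqrt{7}}}$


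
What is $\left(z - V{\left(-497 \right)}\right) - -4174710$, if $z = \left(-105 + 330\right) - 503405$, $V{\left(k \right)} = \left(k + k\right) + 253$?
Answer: $3672271$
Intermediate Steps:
$V{\left(k \right)} = 253 + 2 k$ ($V{\left(k \right)} = 2 k + 253 = 253 + 2 k$)
$z = -503180$ ($z = 225 - 503405 = -503180$)
$\left(z - V{\left(-497 \right)}\right) - -4174710 = \left(-503180 - \left(253 + 2 \left(-497\right)\right)\right) - -4174710 = \left(-503180 - \left(253 - 994\right)\right) + 4174710 = \left(-503180 - -741\right) + 4174710 = \left(-503180 + 741\right) + 4174710 = -502439 + 4174710 = 3672271$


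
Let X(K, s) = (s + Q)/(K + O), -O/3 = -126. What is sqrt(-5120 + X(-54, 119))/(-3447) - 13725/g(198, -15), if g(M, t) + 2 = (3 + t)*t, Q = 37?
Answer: -13725/178 - I*sqrt(414681)/31023 ≈ -77.107 - 0.020757*I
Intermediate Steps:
O = 378 (O = -3*(-126) = 378)
X(K, s) = (37 + s)/(378 + K) (X(K, s) = (s + 37)/(K + 378) = (37 + s)/(378 + K))
g(M, t) = -2 + t*(3 + t) (g(M, t) = -2 + (3 + t)*t = -2 + t*(3 + t))
sqrt(-5120 + X(-54, 119))/(-3447) - 13725/g(198, -15) = sqrt(-5120 + (37 + 119)/(378 - 54))/(-3447) - 13725/(-2 + (-15)**2 + 3*(-15)) = sqrt(-5120 + 156/324)*(-1/3447) - 13725/(-2 + 225 - 45) = sqrt(-5120 + (1/324)*156)*(-1/3447) - 13725/178 = sqrt(-5120 + 13/27)*(-1/3447) - 13725*1/178 = sqrt(-138227/27)*(-1/3447) - 13725/178 = (I*sqrt(414681)/9)*(-1/3447) - 13725/178 = -I*sqrt(414681)/31023 - 13725/178 = -13725/178 - I*sqrt(414681)/31023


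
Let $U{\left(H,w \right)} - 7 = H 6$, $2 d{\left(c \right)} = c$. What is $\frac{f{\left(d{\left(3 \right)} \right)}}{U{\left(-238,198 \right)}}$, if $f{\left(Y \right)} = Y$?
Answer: $- \frac{3}{2842} \approx -0.0010556$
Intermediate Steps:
$d{\left(c \right)} = \frac{c}{2}$
$U{\left(H,w \right)} = 7 + 6 H$ ($U{\left(H,w \right)} = 7 + H 6 = 7 + 6 H$)
$\frac{f{\left(d{\left(3 \right)} \right)}}{U{\left(-238,198 \right)}} = \frac{\frac{1}{2} \cdot 3}{7 + 6 \left(-238\right)} = \frac{3}{2 \left(7 - 1428\right)} = \frac{3}{2 \left(-1421\right)} = \frac{3}{2} \left(- \frac{1}{1421}\right) = - \frac{3}{2842}$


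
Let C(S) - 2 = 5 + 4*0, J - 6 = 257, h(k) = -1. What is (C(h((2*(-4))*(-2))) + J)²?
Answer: 72900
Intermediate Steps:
J = 263 (J = 6 + 257 = 263)
C(S) = 7 (C(S) = 2 + (5 + 4*0) = 2 + (5 + 0) = 2 + 5 = 7)
(C(h((2*(-4))*(-2))) + J)² = (7 + 263)² = 270² = 72900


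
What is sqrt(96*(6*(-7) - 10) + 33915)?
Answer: sqrt(28923) ≈ 170.07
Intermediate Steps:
sqrt(96*(6*(-7) - 10) + 33915) = sqrt(96*(-42 - 10) + 33915) = sqrt(96*(-52) + 33915) = sqrt(-4992 + 33915) = sqrt(28923)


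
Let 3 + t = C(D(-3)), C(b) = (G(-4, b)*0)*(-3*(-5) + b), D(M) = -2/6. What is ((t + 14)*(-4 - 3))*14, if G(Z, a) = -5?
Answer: -1078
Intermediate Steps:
D(M) = -1/3 (D(M) = -2*1/6 = -1/3)
C(b) = 0 (C(b) = (-5*0)*(-3*(-5) + b) = 0*(15 + b) = 0)
t = -3 (t = -3 + 0 = -3)
((t + 14)*(-4 - 3))*14 = ((-3 + 14)*(-4 - 3))*14 = (11*(-7))*14 = -77*14 = -1078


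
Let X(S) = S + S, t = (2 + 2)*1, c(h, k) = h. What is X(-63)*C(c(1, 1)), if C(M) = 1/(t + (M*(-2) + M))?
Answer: -42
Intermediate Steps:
t = 4 (t = 4*1 = 4)
X(S) = 2*S
C(M) = 1/(4 - M) (C(M) = 1/(4 + (M*(-2) + M)) = 1/(4 + (-2*M + M)) = 1/(4 - M))
X(-63)*C(c(1, 1)) = (2*(-63))*(-1/(-4 + 1)) = -(-126)/(-3) = -(-126)*(-1)/3 = -126*1/3 = -42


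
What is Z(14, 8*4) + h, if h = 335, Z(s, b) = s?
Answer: 349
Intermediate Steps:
Z(14, 8*4) + h = 14 + 335 = 349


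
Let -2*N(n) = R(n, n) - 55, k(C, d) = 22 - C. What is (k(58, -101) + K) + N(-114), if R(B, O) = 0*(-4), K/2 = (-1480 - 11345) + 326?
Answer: -50013/2 ≈ -25007.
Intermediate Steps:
K = -24998 (K = 2*((-1480 - 11345) + 326) = 2*(-12825 + 326) = 2*(-12499) = -24998)
R(B, O) = 0
N(n) = 55/2 (N(n) = -(0 - 55)/2 = -½*(-55) = 55/2)
(k(58, -101) + K) + N(-114) = ((22 - 1*58) - 24998) + 55/2 = ((22 - 58) - 24998) + 55/2 = (-36 - 24998) + 55/2 = -25034 + 55/2 = -50013/2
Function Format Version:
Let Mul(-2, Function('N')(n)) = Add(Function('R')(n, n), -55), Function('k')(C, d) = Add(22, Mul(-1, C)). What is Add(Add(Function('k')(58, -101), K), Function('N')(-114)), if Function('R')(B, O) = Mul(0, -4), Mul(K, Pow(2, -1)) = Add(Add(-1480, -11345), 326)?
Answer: Rational(-50013, 2) ≈ -25007.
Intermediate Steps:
K = -24998 (K = Mul(2, Add(Add(-1480, -11345), 326)) = Mul(2, Add(-12825, 326)) = Mul(2, -12499) = -24998)
Function('R')(B, O) = 0
Function('N')(n) = Rational(55, 2) (Function('N')(n) = Mul(Rational(-1, 2), Add(0, -55)) = Mul(Rational(-1, 2), -55) = Rational(55, 2))
Add(Add(Function('k')(58, -101), K), Function('N')(-114)) = Add(Add(Add(22, Mul(-1, 58)), -24998), Rational(55, 2)) = Add(Add(Add(22, -58), -24998), Rational(55, 2)) = Add(Add(-36, -24998), Rational(55, 2)) = Add(-25034, Rational(55, 2)) = Rational(-50013, 2)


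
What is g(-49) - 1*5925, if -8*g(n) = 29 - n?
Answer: -23739/4 ≈ -5934.8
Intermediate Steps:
g(n) = -29/8 + n/8 (g(n) = -(29 - n)/8 = -29/8 + n/8)
g(-49) - 1*5925 = (-29/8 + (1/8)*(-49)) - 1*5925 = (-29/8 - 49/8) - 5925 = -39/4 - 5925 = -23739/4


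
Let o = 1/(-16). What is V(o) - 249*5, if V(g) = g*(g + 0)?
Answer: -318719/256 ≈ -1245.0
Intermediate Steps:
o = -1/16 ≈ -0.062500
V(g) = g**2 (V(g) = g*g = g**2)
V(o) - 249*5 = (-1/16)**2 - 249*5 = 1/256 - 1245 = -318719/256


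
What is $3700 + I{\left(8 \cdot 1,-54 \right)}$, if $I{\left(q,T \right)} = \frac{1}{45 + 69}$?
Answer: $\frac{421801}{114} \approx 3700.0$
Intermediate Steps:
$I{\left(q,T \right)} = \frac{1}{114}$
$3700 + I{\left(8 \cdot 1,-54 \right)} = 3700 + \frac{1}{114} = \frac{421801}{114}$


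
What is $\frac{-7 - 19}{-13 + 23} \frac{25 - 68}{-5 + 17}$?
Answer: $\frac{559}{60} \approx 9.3167$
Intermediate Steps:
$\frac{-7 - 19}{-13 + 23} \frac{25 - 68}{-5 + 17} = - \frac{26}{10} \left(- \frac{43}{12}\right) = \left(-26\right) \frac{1}{10} \left(\left(-43\right) \frac{1}{12}\right) = \left(- \frac{13}{5}\right) \left(- \frac{43}{12}\right) = \frac{559}{60}$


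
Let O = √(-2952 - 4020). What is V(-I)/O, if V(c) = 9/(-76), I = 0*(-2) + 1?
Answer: 3*I*√1743/88312 ≈ 0.0014182*I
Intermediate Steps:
I = 1 (I = 0 + 1 = 1)
V(c) = -9/76 (V(c) = 9*(-1/76) = -9/76)
O = 2*I*√1743 (O = √(-6972) = 2*I*√1743 ≈ 83.499*I)
V(-I)/O = -9*(-I*√1743/3486)/76 = -(-3)*I*√1743/88312 = 3*I*√1743/88312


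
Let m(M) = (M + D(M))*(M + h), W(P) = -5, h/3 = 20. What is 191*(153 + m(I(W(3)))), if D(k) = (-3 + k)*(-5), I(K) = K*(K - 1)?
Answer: -1775727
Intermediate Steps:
h = 60 (h = 3*20 = 60)
I(K) = K*(-1 + K)
D(k) = 15 - 5*k
m(M) = (15 - 4*M)*(60 + M) (m(M) = (M + (15 - 5*M))*(M + 60) = (15 - 4*M)*(60 + M))
191*(153 + m(I(W(3)))) = 191*(153 + (900 - (-1125)*(-1 - 5) - 4*25*(-1 - 5)²)) = 191*(153 + (900 - (-1125)*(-6) - 4*(-5*(-6))²)) = 191*(153 + (900 - 225*30 - 4*30²)) = 191*(153 + (900 - 6750 - 4*900)) = 191*(153 + (900 - 6750 - 3600)) = 191*(153 - 9450) = 191*(-9297) = -1775727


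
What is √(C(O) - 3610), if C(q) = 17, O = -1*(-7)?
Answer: I*√3593 ≈ 59.942*I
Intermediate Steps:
O = 7
√(C(O) - 3610) = √(17 - 3610) = √(-3593) = I*√3593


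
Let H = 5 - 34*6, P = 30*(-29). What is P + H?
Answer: -1069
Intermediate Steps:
P = -870
H = -199 (H = 5 - 204 = -199)
P + H = -870 - 199 = -1069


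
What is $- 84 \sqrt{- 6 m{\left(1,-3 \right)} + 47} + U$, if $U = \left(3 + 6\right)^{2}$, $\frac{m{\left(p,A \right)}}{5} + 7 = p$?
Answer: $81 - 84 \sqrt{227} \approx -1184.6$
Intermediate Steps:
$m{\left(p,A \right)} = -35 + 5 p$
$U = 81$ ($U = 9^{2} = 81$)
$- 84 \sqrt{- 6 m{\left(1,-3 \right)} + 47} + U = - 84 \sqrt{- 6 \left(-35 + 5 \cdot 1\right) + 47} + 81 = - 84 \sqrt{- 6 \left(-35 + 5\right) + 47} + 81 = - 84 \sqrt{\left(-6\right) \left(-30\right) + 47} + 81 = - 84 \sqrt{180 + 47} + 81 = - 84 \sqrt{227} + 81 = 81 - 84 \sqrt{227}$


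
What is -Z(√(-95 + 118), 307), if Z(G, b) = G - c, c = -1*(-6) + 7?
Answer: 13 - √23 ≈ 8.2042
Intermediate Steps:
c = 13 (c = 6 + 7 = 13)
Z(G, b) = -13 + G (Z(G, b) = G - 1*13 = G - 13 = -13 + G)
-Z(√(-95 + 118), 307) = -(-13 + √(-95 + 118)) = -(-13 + √23) = 13 - √23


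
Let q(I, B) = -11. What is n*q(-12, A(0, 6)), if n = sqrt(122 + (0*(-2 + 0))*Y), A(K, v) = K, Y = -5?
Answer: -11*sqrt(122) ≈ -121.50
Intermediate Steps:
n = sqrt(122) (n = sqrt(122 + (0*(-2 + 0))*(-5)) = sqrt(122 + (0*(-2))*(-5)) = sqrt(122 + 0*(-5)) = sqrt(122 + 0) = sqrt(122) ≈ 11.045)
n*q(-12, A(0, 6)) = sqrt(122)*(-11) = -11*sqrt(122)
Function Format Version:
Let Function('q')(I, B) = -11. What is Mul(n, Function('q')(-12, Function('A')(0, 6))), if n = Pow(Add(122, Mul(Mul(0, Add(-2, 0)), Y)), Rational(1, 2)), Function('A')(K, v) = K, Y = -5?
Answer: Mul(-11, Pow(122, Rational(1, 2))) ≈ -121.50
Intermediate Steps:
n = Pow(122, Rational(1, 2)) (n = Pow(Add(122, Mul(Mul(0, Add(-2, 0)), -5)), Rational(1, 2)) = Pow(Add(122, Mul(Mul(0, -2), -5)), Rational(1, 2)) = Pow(Add(122, Mul(0, -5)), Rational(1, 2)) = Pow(Add(122, 0), Rational(1, 2)) = Pow(122, Rational(1, 2)) ≈ 11.045)
Mul(n, Function('q')(-12, Function('A')(0, 6))) = Mul(Pow(122, Rational(1, 2)), -11) = Mul(-11, Pow(122, Rational(1, 2)))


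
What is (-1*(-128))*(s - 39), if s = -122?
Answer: -20608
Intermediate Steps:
(-1*(-128))*(s - 39) = (-1*(-128))*(-122 - 39) = 128*(-161) = -20608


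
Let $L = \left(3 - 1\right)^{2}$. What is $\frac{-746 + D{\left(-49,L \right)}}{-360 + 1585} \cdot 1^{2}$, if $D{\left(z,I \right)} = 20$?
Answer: $- \frac{726}{1225} \approx -0.59265$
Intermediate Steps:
$L = 4$ ($L = 2^{2} = 4$)
$\frac{-746 + D{\left(-49,L \right)}}{-360 + 1585} \cdot 1^{2} = \frac{-746 + 20}{-360 + 1585} \cdot 1^{2} = - \frac{726}{1225} \cdot 1 = \left(-726\right) \frac{1}{1225} \cdot 1 = \left(- \frac{726}{1225}\right) 1 = - \frac{726}{1225}$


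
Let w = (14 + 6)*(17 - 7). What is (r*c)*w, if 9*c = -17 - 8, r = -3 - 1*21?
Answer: 40000/3 ≈ 13333.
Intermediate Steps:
r = -24 (r = -3 - 21 = -24)
c = -25/9 (c = (-17 - 8)/9 = (1/9)*(-25) = -25/9 ≈ -2.7778)
w = 200 (w = 20*10 = 200)
(r*c)*w = -24*(-25/9)*200 = (200/3)*200 = 40000/3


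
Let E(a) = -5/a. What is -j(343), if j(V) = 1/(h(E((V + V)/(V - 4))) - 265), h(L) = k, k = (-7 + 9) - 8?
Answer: 1/271 ≈ 0.0036900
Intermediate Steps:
k = -6 (k = 2 - 8 = -6)
h(L) = -6
j(V) = -1/271 (j(V) = 1/(-6 - 265) = 1/(-271) = -1/271)
-j(343) = -1*(-1/271) = 1/271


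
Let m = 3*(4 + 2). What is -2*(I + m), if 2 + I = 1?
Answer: -34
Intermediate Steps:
I = -1 (I = -2 + 1 = -1)
m = 18 (m = 3*6 = 18)
-2*(I + m) = -2*(-1 + 18) = -2*17 = -34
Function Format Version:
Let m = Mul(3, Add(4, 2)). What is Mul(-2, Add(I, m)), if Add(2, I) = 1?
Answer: -34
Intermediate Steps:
I = -1 (I = Add(-2, 1) = -1)
m = 18 (m = Mul(3, 6) = 18)
Mul(-2, Add(I, m)) = Mul(-2, Add(-1, 18)) = Mul(-2, 17) = -34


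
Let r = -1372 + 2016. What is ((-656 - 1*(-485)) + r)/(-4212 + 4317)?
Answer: 473/105 ≈ 4.5048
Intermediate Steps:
r = 644
((-656 - 1*(-485)) + r)/(-4212 + 4317) = ((-656 - 1*(-485)) + 644)/(-4212 + 4317) = ((-656 + 485) + 644)/105 = (-171 + 644)*(1/105) = 473*(1/105) = 473/105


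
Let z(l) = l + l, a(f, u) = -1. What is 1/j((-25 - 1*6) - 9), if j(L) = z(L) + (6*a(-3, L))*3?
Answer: -1/98 ≈ -0.010204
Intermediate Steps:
z(l) = 2*l
j(L) = -18 + 2*L (j(L) = 2*L + (6*(-1))*3 = 2*L - 6*3 = 2*L - 18 = -18 + 2*L)
1/j((-25 - 1*6) - 9) = 1/(-18 + 2*((-25 - 1*6) - 9)) = 1/(-18 + 2*((-25 - 6) - 9)) = 1/(-18 + 2*(-31 - 9)) = 1/(-18 + 2*(-40)) = 1/(-18 - 80) = 1/(-98) = -1/98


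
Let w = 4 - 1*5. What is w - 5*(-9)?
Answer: 44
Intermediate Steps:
w = -1 (w = 4 - 5 = -1)
w - 5*(-9) = -1 - 5*(-9) = -1 + 45 = 44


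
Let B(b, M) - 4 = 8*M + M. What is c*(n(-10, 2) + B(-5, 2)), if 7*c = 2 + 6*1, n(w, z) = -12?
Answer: 80/7 ≈ 11.429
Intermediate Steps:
B(b, M) = 4 + 9*M (B(b, M) = 4 + (8*M + M) = 4 + 9*M)
c = 8/7 (c = (2 + 6*1)/7 = (2 + 6)/7 = (1/7)*8 = 8/7 ≈ 1.1429)
c*(n(-10, 2) + B(-5, 2)) = 8*(-12 + (4 + 9*2))/7 = 8*(-12 + (4 + 18))/7 = 8*(-12 + 22)/7 = (8/7)*10 = 80/7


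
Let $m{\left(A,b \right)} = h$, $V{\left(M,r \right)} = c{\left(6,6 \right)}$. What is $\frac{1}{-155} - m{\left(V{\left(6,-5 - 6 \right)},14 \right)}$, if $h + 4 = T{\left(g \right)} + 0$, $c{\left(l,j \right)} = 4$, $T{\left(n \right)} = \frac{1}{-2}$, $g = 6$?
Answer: $\frac{1393}{310} \approx 4.4935$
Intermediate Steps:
$T{\left(n \right)} = - \frac{1}{2}$
$V{\left(M,r \right)} = 4$
$h = - \frac{9}{2}$ ($h = -4 + \left(- \frac{1}{2} + 0\right) = -4 - \frac{1}{2} = - \frac{9}{2} \approx -4.5$)
$m{\left(A,b \right)} = - \frac{9}{2}$
$\frac{1}{-155} - m{\left(V{\left(6,-5 - 6 \right)},14 \right)} = \frac{1}{-155} - - \frac{9}{2} = - \frac{1}{155} + \frac{9}{2} = \frac{1393}{310}$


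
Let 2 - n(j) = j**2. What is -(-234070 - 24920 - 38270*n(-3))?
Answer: -8900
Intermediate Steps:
n(j) = 2 - j**2
-(-234070 - 24920 - 38270*n(-3)) = -(-234070 - 24920 - 38270*(2 - 1*(-3)**2)) = -(-258990 - 38270*(2 - 1*9)) = -(-258990 - 38270*(2 - 9)) = -890/(1/(-291 - 43*(-7))) = -890/(1/(-291 + 301)) = -890/(1/10) = -890/1/10 = -890*10 = -8900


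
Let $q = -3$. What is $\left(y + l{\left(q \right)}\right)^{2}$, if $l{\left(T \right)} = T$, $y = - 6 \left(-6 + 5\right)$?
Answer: $9$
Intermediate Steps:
$y = 6$ ($y = \left(-6\right) \left(-1\right) = 6$)
$\left(y + l{\left(q \right)}\right)^{2} = \left(6 - 3\right)^{2} = 3^{2} = 9$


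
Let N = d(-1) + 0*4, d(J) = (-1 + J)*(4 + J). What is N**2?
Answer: 36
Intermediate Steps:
N = -6 (N = (-4 + (-1)**2 + 3*(-1)) + 0*4 = (-4 + 1 - 3) + 0 = -6 + 0 = -6)
N**2 = (-6)**2 = 36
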